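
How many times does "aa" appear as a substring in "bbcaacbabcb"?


Searching for "aa" in "bbcaacbabcb"
Scanning each position:
  Position 0: "bb" => no
  Position 1: "bc" => no
  Position 2: "ca" => no
  Position 3: "aa" => MATCH
  Position 4: "ac" => no
  Position 5: "cb" => no
  Position 6: "ba" => no
  Position 7: "ab" => no
  Position 8: "bc" => no
  Position 9: "cb" => no
Total occurrences: 1

1


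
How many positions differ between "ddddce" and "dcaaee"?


Comparing "ddddce" and "dcaaee" position by position:
  Position 0: 'd' vs 'd' => same
  Position 1: 'd' vs 'c' => DIFFER
  Position 2: 'd' vs 'a' => DIFFER
  Position 3: 'd' vs 'a' => DIFFER
  Position 4: 'c' vs 'e' => DIFFER
  Position 5: 'e' vs 'e' => same
Positions that differ: 4

4


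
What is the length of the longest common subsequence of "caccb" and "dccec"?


LCS of "caccb" and "dccec"
DP table:
           d    c    c    e    c
      0    0    0    0    0    0
  c   0    0    1    1    1    1
  a   0    0    1    1    1    1
  c   0    0    1    2    2    2
  c   0    0    1    2    2    3
  b   0    0    1    2    2    3
LCS length = dp[5][5] = 3

3


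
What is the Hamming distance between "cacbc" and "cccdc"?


Comparing "cacbc" and "cccdc" position by position:
  Position 0: 'c' vs 'c' => same
  Position 1: 'a' vs 'c' => differ
  Position 2: 'c' vs 'c' => same
  Position 3: 'b' vs 'd' => differ
  Position 4: 'c' vs 'c' => same
Total differences (Hamming distance): 2

2


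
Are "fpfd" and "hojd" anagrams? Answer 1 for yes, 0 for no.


Strings: "fpfd", "hojd"
Sorted first:  dffp
Sorted second: dhjo
Differ at position 1: 'f' vs 'h' => not anagrams

0


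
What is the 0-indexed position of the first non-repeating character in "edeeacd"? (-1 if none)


Input: edeeacd
Character frequencies:
  'a': 1
  'c': 1
  'd': 2
  'e': 3
Scanning left to right for freq == 1:
  Position 0 ('e'): freq=3, skip
  Position 1 ('d'): freq=2, skip
  Position 2 ('e'): freq=3, skip
  Position 3 ('e'): freq=3, skip
  Position 4 ('a'): unique! => answer = 4

4


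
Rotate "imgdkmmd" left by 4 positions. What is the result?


Input: "imgdkmmd", rotate left by 4
First 4 characters: "imgd"
Remaining characters: "kmmd"
Concatenate remaining + first: "kmmd" + "imgd" = "kmmdimgd"

kmmdimgd


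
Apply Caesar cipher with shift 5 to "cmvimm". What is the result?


Caesar cipher: shift "cmvimm" by 5
  'c' (pos 2) + 5 = pos 7 = 'h'
  'm' (pos 12) + 5 = pos 17 = 'r'
  'v' (pos 21) + 5 = pos 0 = 'a'
  'i' (pos 8) + 5 = pos 13 = 'n'
  'm' (pos 12) + 5 = pos 17 = 'r'
  'm' (pos 12) + 5 = pos 17 = 'r'
Result: hranrr

hranrr


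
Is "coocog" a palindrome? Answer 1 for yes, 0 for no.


Input: coocog
Reversed: gocooc
  Compare pos 0 ('c') with pos 5 ('g'): MISMATCH
  Compare pos 1 ('o') with pos 4 ('o'): match
  Compare pos 2 ('o') with pos 3 ('c'): MISMATCH
Result: not a palindrome

0


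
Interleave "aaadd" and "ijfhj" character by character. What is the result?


Interleaving "aaadd" and "ijfhj":
  Position 0: 'a' from first, 'i' from second => "ai"
  Position 1: 'a' from first, 'j' from second => "aj"
  Position 2: 'a' from first, 'f' from second => "af"
  Position 3: 'd' from first, 'h' from second => "dh"
  Position 4: 'd' from first, 'j' from second => "dj"
Result: aiajafdhdj

aiajafdhdj


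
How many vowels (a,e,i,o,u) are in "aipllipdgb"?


Input: aipllipdgb
Checking each character:
  'a' at position 0: vowel (running total: 1)
  'i' at position 1: vowel (running total: 2)
  'p' at position 2: consonant
  'l' at position 3: consonant
  'l' at position 4: consonant
  'i' at position 5: vowel (running total: 3)
  'p' at position 6: consonant
  'd' at position 7: consonant
  'g' at position 8: consonant
  'b' at position 9: consonant
Total vowels: 3

3


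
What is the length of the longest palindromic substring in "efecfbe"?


Input: "efecfbe"
Checking substrings for palindromes:
  [0:3] "efe" (len 3) => palindrome
Longest palindromic substring: "efe" with length 3

3


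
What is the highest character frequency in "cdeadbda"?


Input: cdeadbda
Character counts:
  'a': 2
  'b': 1
  'c': 1
  'd': 3
  'e': 1
Maximum frequency: 3

3


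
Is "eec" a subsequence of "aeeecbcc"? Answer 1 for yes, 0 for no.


Check if "eec" is a subsequence of "aeeecbcc"
Greedy scan:
  Position 0 ('a'): no match needed
  Position 1 ('e'): matches sub[0] = 'e'
  Position 2 ('e'): matches sub[1] = 'e'
  Position 3 ('e'): no match needed
  Position 4 ('c'): matches sub[2] = 'c'
  Position 5 ('b'): no match needed
  Position 6 ('c'): no match needed
  Position 7 ('c'): no match needed
All 3 characters matched => is a subsequence

1


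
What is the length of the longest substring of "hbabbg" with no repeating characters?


Input: "hbabbg"
Sliding window (track last position of each char):
  Position 0 ('h'): window [0,0] length 1 -- new best
  Position 1 ('b'): window [0,1] length 2 -- new best
  Position 2 ('a'): window [0,2] length 3 -- new best
  Position 3 ('b'): repeat (last at 1), move window start to 2
  Position 3 ('b'): window [2,3] length 2
  Position 4 ('b'): repeat (last at 3), move window start to 4
  Position 4 ('b'): window [4,4] length 1
  Position 5 ('g'): window [4,5] length 2
Longest substring with no repeats: "hba" with length 3

3


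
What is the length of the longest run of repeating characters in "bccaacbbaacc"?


Input: "bccaacbbaacc"
Scanning for longest run:
  Position 1 ('c'): new char, reset run to 1
  Position 2 ('c'): continues run of 'c', length=2
  Position 3 ('a'): new char, reset run to 1
  Position 4 ('a'): continues run of 'a', length=2
  Position 5 ('c'): new char, reset run to 1
  Position 6 ('b'): new char, reset run to 1
  Position 7 ('b'): continues run of 'b', length=2
  Position 8 ('a'): new char, reset run to 1
  Position 9 ('a'): continues run of 'a', length=2
  Position 10 ('c'): new char, reset run to 1
  Position 11 ('c'): continues run of 'c', length=2
Longest run: 'c' with length 2

2


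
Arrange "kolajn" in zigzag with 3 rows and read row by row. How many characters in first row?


Zigzag "kolajn" into 3 rows:
Placing characters:
  'k' => row 0
  'o' => row 1
  'l' => row 2
  'a' => row 1
  'j' => row 0
  'n' => row 1
Rows:
  Row 0: "kj"
  Row 1: "oan"
  Row 2: "l"
First row length: 2

2


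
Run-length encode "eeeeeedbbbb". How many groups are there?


Input: eeeeeedbbbb
Scanning for consecutive runs:
  Group 1: 'e' x 6 (positions 0-5)
  Group 2: 'd' x 1 (positions 6-6)
  Group 3: 'b' x 4 (positions 7-10)
Total groups: 3

3


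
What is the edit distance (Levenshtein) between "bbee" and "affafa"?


Computing edit distance: "bbee" -> "affafa"
DP table:
           a    f    f    a    f    a
      0    1    2    3    4    5    6
  b   1    1    2    3    4    5    6
  b   2    2    2    3    4    5    6
  e   3    3    3    3    4    5    6
  e   4    4    4    4    4    5    6
Edit distance = dp[4][6] = 6

6


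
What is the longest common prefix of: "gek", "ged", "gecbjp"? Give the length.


Words: gek, ged, gecbjp
  Position 0: all 'g' => match
  Position 1: all 'e' => match
  Position 2: ('k', 'd', 'c') => mismatch, stop
LCP = "ge" (length 2)

2


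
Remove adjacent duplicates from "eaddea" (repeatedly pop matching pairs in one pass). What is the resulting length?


Input: eaddea
Stack-based adjacent duplicate removal:
  Read 'e': push. Stack: e
  Read 'a': push. Stack: ea
  Read 'd': push. Stack: ead
  Read 'd': matches stack top 'd' => pop. Stack: ea
  Read 'e': push. Stack: eae
  Read 'a': push. Stack: eaea
Final stack: "eaea" (length 4)

4


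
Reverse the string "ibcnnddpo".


Input: ibcnnddpo
Reading characters right to left:
  Position 8: 'o'
  Position 7: 'p'
  Position 6: 'd'
  Position 5: 'd'
  Position 4: 'n'
  Position 3: 'n'
  Position 2: 'c'
  Position 1: 'b'
  Position 0: 'i'
Reversed: opddnncbi

opddnncbi


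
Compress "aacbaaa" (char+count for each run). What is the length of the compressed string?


Input: aacbaaa
Runs:
  'a' x 2 => "a2"
  'c' x 1 => "c1"
  'b' x 1 => "b1"
  'a' x 3 => "a3"
Compressed: "a2c1b1a3"
Compressed length: 8

8


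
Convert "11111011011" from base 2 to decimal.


Input: "11111011011" in base 2
Positional expansion:
  Digit '1' (value 1) x 2^10 = 1024
  Digit '1' (value 1) x 2^9 = 512
  Digit '1' (value 1) x 2^8 = 256
  Digit '1' (value 1) x 2^7 = 128
  Digit '1' (value 1) x 2^6 = 64
  Digit '0' (value 0) x 2^5 = 0
  Digit '1' (value 1) x 2^4 = 16
  Digit '1' (value 1) x 2^3 = 8
  Digit '0' (value 0) x 2^2 = 0
  Digit '1' (value 1) x 2^1 = 2
  Digit '1' (value 1) x 2^0 = 1
Sum = 2011

2011


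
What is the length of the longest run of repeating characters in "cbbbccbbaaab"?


Input: "cbbbccbbaaab"
Scanning for longest run:
  Position 1 ('b'): new char, reset run to 1
  Position 2 ('b'): continues run of 'b', length=2
  Position 3 ('b'): continues run of 'b', length=3
  Position 4 ('c'): new char, reset run to 1
  Position 5 ('c'): continues run of 'c', length=2
  Position 6 ('b'): new char, reset run to 1
  Position 7 ('b'): continues run of 'b', length=2
  Position 8 ('a'): new char, reset run to 1
  Position 9 ('a'): continues run of 'a', length=2
  Position 10 ('a'): continues run of 'a', length=3
  Position 11 ('b'): new char, reset run to 1
Longest run: 'b' with length 3

3


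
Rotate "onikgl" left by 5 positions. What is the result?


Input: "onikgl", rotate left by 5
First 5 characters: "onikg"
Remaining characters: "l"
Concatenate remaining + first: "l" + "onikg" = "lonikg"

lonikg


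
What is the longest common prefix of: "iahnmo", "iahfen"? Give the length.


Words: iahnmo, iahfen
  Position 0: all 'i' => match
  Position 1: all 'a' => match
  Position 2: all 'h' => match
  Position 3: ('n', 'f') => mismatch, stop
LCP = "iah" (length 3)

3


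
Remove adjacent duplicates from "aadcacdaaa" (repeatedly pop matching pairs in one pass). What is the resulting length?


Input: aadcacdaaa
Stack-based adjacent duplicate removal:
  Read 'a': push. Stack: a
  Read 'a': matches stack top 'a' => pop. Stack: (empty)
  Read 'd': push. Stack: d
  Read 'c': push. Stack: dc
  Read 'a': push. Stack: dca
  Read 'c': push. Stack: dcac
  Read 'd': push. Stack: dcacd
  Read 'a': push. Stack: dcacda
  Read 'a': matches stack top 'a' => pop. Stack: dcacd
  Read 'a': push. Stack: dcacda
Final stack: "dcacda" (length 6)

6


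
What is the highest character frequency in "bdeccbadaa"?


Input: bdeccbadaa
Character counts:
  'a': 3
  'b': 2
  'c': 2
  'd': 2
  'e': 1
Maximum frequency: 3

3


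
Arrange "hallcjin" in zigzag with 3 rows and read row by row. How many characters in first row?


Zigzag "hallcjin" into 3 rows:
Placing characters:
  'h' => row 0
  'a' => row 1
  'l' => row 2
  'l' => row 1
  'c' => row 0
  'j' => row 1
  'i' => row 2
  'n' => row 1
Rows:
  Row 0: "hc"
  Row 1: "aljn"
  Row 2: "li"
First row length: 2

2


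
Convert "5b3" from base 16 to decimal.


Input: "5b3" in base 16
Positional expansion:
  Digit '5' (value 5) x 16^2 = 1280
  Digit 'b' (value 11) x 16^1 = 176
  Digit '3' (value 3) x 16^0 = 3
Sum = 1459

1459


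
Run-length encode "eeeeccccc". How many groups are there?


Input: eeeeccccc
Scanning for consecutive runs:
  Group 1: 'e' x 4 (positions 0-3)
  Group 2: 'c' x 5 (positions 4-8)
Total groups: 2

2


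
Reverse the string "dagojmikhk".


Input: dagojmikhk
Reading characters right to left:
  Position 9: 'k'
  Position 8: 'h'
  Position 7: 'k'
  Position 6: 'i'
  Position 5: 'm'
  Position 4: 'j'
  Position 3: 'o'
  Position 2: 'g'
  Position 1: 'a'
  Position 0: 'd'
Reversed: khkimjogad

khkimjogad


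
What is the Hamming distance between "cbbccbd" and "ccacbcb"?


Comparing "cbbccbd" and "ccacbcb" position by position:
  Position 0: 'c' vs 'c' => same
  Position 1: 'b' vs 'c' => differ
  Position 2: 'b' vs 'a' => differ
  Position 3: 'c' vs 'c' => same
  Position 4: 'c' vs 'b' => differ
  Position 5: 'b' vs 'c' => differ
  Position 6: 'd' vs 'b' => differ
Total differences (Hamming distance): 5

5


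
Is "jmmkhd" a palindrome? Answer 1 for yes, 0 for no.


Input: jmmkhd
Reversed: dhkmmj
  Compare pos 0 ('j') with pos 5 ('d'): MISMATCH
  Compare pos 1 ('m') with pos 4 ('h'): MISMATCH
  Compare pos 2 ('m') with pos 3 ('k'): MISMATCH
Result: not a palindrome

0


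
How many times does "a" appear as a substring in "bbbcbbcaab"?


Searching for "a" in "bbbcbbcaab"
Scanning each position:
  Position 0: "b" => no
  Position 1: "b" => no
  Position 2: "b" => no
  Position 3: "c" => no
  Position 4: "b" => no
  Position 5: "b" => no
  Position 6: "c" => no
  Position 7: "a" => MATCH
  Position 8: "a" => MATCH
  Position 9: "b" => no
Total occurrences: 2

2


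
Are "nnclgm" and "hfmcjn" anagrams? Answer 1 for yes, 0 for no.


Strings: "nnclgm", "hfmcjn"
Sorted first:  cglmnn
Sorted second: cfhjmn
Differ at position 1: 'g' vs 'f' => not anagrams

0


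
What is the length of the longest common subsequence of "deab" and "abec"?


LCS of "deab" and "abec"
DP table:
           a    b    e    c
      0    0    0    0    0
  d   0    0    0    0    0
  e   0    0    0    1    1
  a   0    1    1    1    1
  b   0    1    2    2    2
LCS length = dp[4][4] = 2

2


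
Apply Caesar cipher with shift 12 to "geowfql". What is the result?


Caesar cipher: shift "geowfql" by 12
  'g' (pos 6) + 12 = pos 18 = 's'
  'e' (pos 4) + 12 = pos 16 = 'q'
  'o' (pos 14) + 12 = pos 0 = 'a'
  'w' (pos 22) + 12 = pos 8 = 'i'
  'f' (pos 5) + 12 = pos 17 = 'r'
  'q' (pos 16) + 12 = pos 2 = 'c'
  'l' (pos 11) + 12 = pos 23 = 'x'
Result: sqaircx

sqaircx


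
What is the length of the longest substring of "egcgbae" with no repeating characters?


Input: "egcgbae"
Sliding window (track last position of each char):
  Position 0 ('e'): window [0,0] length 1 -- new best
  Position 1 ('g'): window [0,1] length 2 -- new best
  Position 2 ('c'): window [0,2] length 3 -- new best
  Position 3 ('g'): repeat (last at 1), move window start to 2
  Position 3 ('g'): window [2,3] length 2
  Position 4 ('b'): window [2,4] length 3
  Position 5 ('a'): window [2,5] length 4 -- new best
  Position 6 ('e'): window [2,6] length 5 -- new best
Longest substring with no repeats: "cgbae" with length 5

5


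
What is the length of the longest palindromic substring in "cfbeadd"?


Input: "cfbeadd"
Checking substrings for palindromes:
  [5:7] "dd" (len 2) => palindrome
Longest palindromic substring: "dd" with length 2

2


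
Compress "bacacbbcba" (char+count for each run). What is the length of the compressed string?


Input: bacacbbcba
Runs:
  'b' x 1 => "b1"
  'a' x 1 => "a1"
  'c' x 1 => "c1"
  'a' x 1 => "a1"
  'c' x 1 => "c1"
  'b' x 2 => "b2"
  'c' x 1 => "c1"
  'b' x 1 => "b1"
  'a' x 1 => "a1"
Compressed: "b1a1c1a1c1b2c1b1a1"
Compressed length: 18

18


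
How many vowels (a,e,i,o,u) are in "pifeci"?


Input: pifeci
Checking each character:
  'p' at position 0: consonant
  'i' at position 1: vowel (running total: 1)
  'f' at position 2: consonant
  'e' at position 3: vowel (running total: 2)
  'c' at position 4: consonant
  'i' at position 5: vowel (running total: 3)
Total vowels: 3

3


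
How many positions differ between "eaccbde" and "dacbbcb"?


Comparing "eaccbde" and "dacbbcb" position by position:
  Position 0: 'e' vs 'd' => DIFFER
  Position 1: 'a' vs 'a' => same
  Position 2: 'c' vs 'c' => same
  Position 3: 'c' vs 'b' => DIFFER
  Position 4: 'b' vs 'b' => same
  Position 5: 'd' vs 'c' => DIFFER
  Position 6: 'e' vs 'b' => DIFFER
Positions that differ: 4

4


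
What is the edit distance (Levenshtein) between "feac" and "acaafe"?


Computing edit distance: "feac" -> "acaafe"
DP table:
           a    c    a    a    f    e
      0    1    2    3    4    5    6
  f   1    1    2    3    4    4    5
  e   2    2    2    3    4    5    4
  a   3    2    3    2    3    4    5
  c   4    3    2    3    3    4    5
Edit distance = dp[4][6] = 5

5


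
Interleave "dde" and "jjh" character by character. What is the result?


Interleaving "dde" and "jjh":
  Position 0: 'd' from first, 'j' from second => "dj"
  Position 1: 'd' from first, 'j' from second => "dj"
  Position 2: 'e' from first, 'h' from second => "eh"
Result: djdjeh

djdjeh


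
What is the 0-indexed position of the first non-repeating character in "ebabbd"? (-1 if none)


Input: ebabbd
Character frequencies:
  'a': 1
  'b': 3
  'd': 1
  'e': 1
Scanning left to right for freq == 1:
  Position 0 ('e'): unique! => answer = 0

0


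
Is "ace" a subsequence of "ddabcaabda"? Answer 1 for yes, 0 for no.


Check if "ace" is a subsequence of "ddabcaabda"
Greedy scan:
  Position 0 ('d'): no match needed
  Position 1 ('d'): no match needed
  Position 2 ('a'): matches sub[0] = 'a'
  Position 3 ('b'): no match needed
  Position 4 ('c'): matches sub[1] = 'c'
  Position 5 ('a'): no match needed
  Position 6 ('a'): no match needed
  Position 7 ('b'): no match needed
  Position 8 ('d'): no match needed
  Position 9 ('a'): no match needed
Only matched 2/3 characters => not a subsequence

0


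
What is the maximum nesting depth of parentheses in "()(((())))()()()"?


Input: "()(((())))()()()"
Tracking depth:
  Position 0 '(': depth becomes 1
  Position 1 ')': depth becomes 0
  Position 2 '(': depth becomes 1
  Position 3 '(': depth becomes 2
  Position 4 '(': depth becomes 3
  Position 5 '(': depth becomes 4
  Position 6 ')': depth becomes 3
  Position 7 ')': depth becomes 2
  Position 8 ')': depth becomes 1
  Position 9 ')': depth becomes 0
  Position 10 '(': depth becomes 1
  Position 11 ')': depth becomes 0
  Position 12 '(': depth becomes 1
  Position 13 ')': depth becomes 0
  Position 14 '(': depth becomes 1
  Position 15 ')': depth becomes 0
Maximum depth reached: 4

4


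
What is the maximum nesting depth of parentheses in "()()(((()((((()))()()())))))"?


Input: "()()(((()((((()))()()())))))"
Tracking depth:
  Position 0 '(': depth becomes 1
  Position 1 ')': depth becomes 0
  Position 2 '(': depth becomes 1
  Position 3 ')': depth becomes 0
  Position 4 '(': depth becomes 1
  Position 5 '(': depth becomes 2
  Position 6 '(': depth becomes 3
  Position 7 '(': depth becomes 4
  Position 8 ')': depth becomes 3
  Position 9 '(': depth becomes 4
  Position 10 '(': depth becomes 5
  Position 11 '(': depth becomes 6
  Position 12 '(': depth becomes 7
  Position 13 '(': depth becomes 8
  Position 14 ')': depth becomes 7
  Position 15 ')': depth becomes 6
  Position 16 ')': depth becomes 5
  Position 17 '(': depth becomes 6
  Position 18 ')': depth becomes 5
  Position 19 '(': depth becomes 6
  Position 20 ')': depth becomes 5
  Position 21 '(': depth becomes 6
  Position 22 ')': depth becomes 5
  Position 23 ')': depth becomes 4
  Position 24 ')': depth becomes 3
  Position 25 ')': depth becomes 2
  Position 26 ')': depth becomes 1
  Position 27 ')': depth becomes 0
Maximum depth reached: 8

8


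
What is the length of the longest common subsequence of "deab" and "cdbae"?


LCS of "deab" and "cdbae"
DP table:
           c    d    b    a    e
      0    0    0    0    0    0
  d   0    0    1    1    1    1
  e   0    0    1    1    1    2
  a   0    0    1    1    2    2
  b   0    0    1    2    2    2
LCS length = dp[4][5] = 2

2


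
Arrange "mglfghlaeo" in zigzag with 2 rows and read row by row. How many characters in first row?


Zigzag "mglfghlaeo" into 2 rows:
Placing characters:
  'm' => row 0
  'g' => row 1
  'l' => row 0
  'f' => row 1
  'g' => row 0
  'h' => row 1
  'l' => row 0
  'a' => row 1
  'e' => row 0
  'o' => row 1
Rows:
  Row 0: "mlgle"
  Row 1: "gfhao"
First row length: 5

5


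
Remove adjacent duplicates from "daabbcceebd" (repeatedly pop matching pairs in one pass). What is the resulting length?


Input: daabbcceebd
Stack-based adjacent duplicate removal:
  Read 'd': push. Stack: d
  Read 'a': push. Stack: da
  Read 'a': matches stack top 'a' => pop. Stack: d
  Read 'b': push. Stack: db
  Read 'b': matches stack top 'b' => pop. Stack: d
  Read 'c': push. Stack: dc
  Read 'c': matches stack top 'c' => pop. Stack: d
  Read 'e': push. Stack: de
  Read 'e': matches stack top 'e' => pop. Stack: d
  Read 'b': push. Stack: db
  Read 'd': push. Stack: dbd
Final stack: "dbd" (length 3)

3


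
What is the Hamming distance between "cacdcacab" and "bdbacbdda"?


Comparing "cacdcacab" and "bdbacbdda" position by position:
  Position 0: 'c' vs 'b' => differ
  Position 1: 'a' vs 'd' => differ
  Position 2: 'c' vs 'b' => differ
  Position 3: 'd' vs 'a' => differ
  Position 4: 'c' vs 'c' => same
  Position 5: 'a' vs 'b' => differ
  Position 6: 'c' vs 'd' => differ
  Position 7: 'a' vs 'd' => differ
  Position 8: 'b' vs 'a' => differ
Total differences (Hamming distance): 8

8


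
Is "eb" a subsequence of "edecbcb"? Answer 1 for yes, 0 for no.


Check if "eb" is a subsequence of "edecbcb"
Greedy scan:
  Position 0 ('e'): matches sub[0] = 'e'
  Position 1 ('d'): no match needed
  Position 2 ('e'): no match needed
  Position 3 ('c'): no match needed
  Position 4 ('b'): matches sub[1] = 'b'
  Position 5 ('c'): no match needed
  Position 6 ('b'): no match needed
All 2 characters matched => is a subsequence

1


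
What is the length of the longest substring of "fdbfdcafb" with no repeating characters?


Input: "fdbfdcafb"
Sliding window (track last position of each char):
  Position 0 ('f'): window [0,0] length 1 -- new best
  Position 1 ('d'): window [0,1] length 2 -- new best
  Position 2 ('b'): window [0,2] length 3 -- new best
  Position 3 ('f'): repeat (last at 0), move window start to 1
  Position 3 ('f'): window [1,3] length 3
  Position 4 ('d'): repeat (last at 1), move window start to 2
  Position 4 ('d'): window [2,4] length 3
  Position 5 ('c'): window [2,5] length 4 -- new best
  Position 6 ('a'): window [2,6] length 5 -- new best
  Position 7 ('f'): repeat (last at 3), move window start to 4
  Position 7 ('f'): window [4,7] length 4
  Position 8 ('b'): window [4,8] length 5
Longest substring with no repeats: "bfdca" with length 5

5


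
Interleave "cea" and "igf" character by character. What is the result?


Interleaving "cea" and "igf":
  Position 0: 'c' from first, 'i' from second => "ci"
  Position 1: 'e' from first, 'g' from second => "eg"
  Position 2: 'a' from first, 'f' from second => "af"
Result: ciegaf

ciegaf


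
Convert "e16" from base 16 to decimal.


Input: "e16" in base 16
Positional expansion:
  Digit 'e' (value 14) x 16^2 = 3584
  Digit '1' (value 1) x 16^1 = 16
  Digit '6' (value 6) x 16^0 = 6
Sum = 3606

3606


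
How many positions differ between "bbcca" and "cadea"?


Comparing "bbcca" and "cadea" position by position:
  Position 0: 'b' vs 'c' => DIFFER
  Position 1: 'b' vs 'a' => DIFFER
  Position 2: 'c' vs 'd' => DIFFER
  Position 3: 'c' vs 'e' => DIFFER
  Position 4: 'a' vs 'a' => same
Positions that differ: 4

4


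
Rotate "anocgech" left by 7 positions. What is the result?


Input: "anocgech", rotate left by 7
First 7 characters: "anocgec"
Remaining characters: "h"
Concatenate remaining + first: "h" + "anocgec" = "hanocgec"

hanocgec


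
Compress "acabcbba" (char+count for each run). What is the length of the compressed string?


Input: acabcbba
Runs:
  'a' x 1 => "a1"
  'c' x 1 => "c1"
  'a' x 1 => "a1"
  'b' x 1 => "b1"
  'c' x 1 => "c1"
  'b' x 2 => "b2"
  'a' x 1 => "a1"
Compressed: "a1c1a1b1c1b2a1"
Compressed length: 14

14


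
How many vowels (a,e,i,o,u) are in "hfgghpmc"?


Input: hfgghpmc
Checking each character:
  'h' at position 0: consonant
  'f' at position 1: consonant
  'g' at position 2: consonant
  'g' at position 3: consonant
  'h' at position 4: consonant
  'p' at position 5: consonant
  'm' at position 6: consonant
  'c' at position 7: consonant
Total vowels: 0

0


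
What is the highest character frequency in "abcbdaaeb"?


Input: abcbdaaeb
Character counts:
  'a': 3
  'b': 3
  'c': 1
  'd': 1
  'e': 1
Maximum frequency: 3

3


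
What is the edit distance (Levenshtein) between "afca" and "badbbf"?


Computing edit distance: "afca" -> "badbbf"
DP table:
           b    a    d    b    b    f
      0    1    2    3    4    5    6
  a   1    1    1    2    3    4    5
  f   2    2    2    2    3    4    4
  c   3    3    3    3    3    4    5
  a   4    4    3    4    4    4    5
Edit distance = dp[4][6] = 5

5


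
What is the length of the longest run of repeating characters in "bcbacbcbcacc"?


Input: "bcbacbcbcacc"
Scanning for longest run:
  Position 1 ('c'): new char, reset run to 1
  Position 2 ('b'): new char, reset run to 1
  Position 3 ('a'): new char, reset run to 1
  Position 4 ('c'): new char, reset run to 1
  Position 5 ('b'): new char, reset run to 1
  Position 6 ('c'): new char, reset run to 1
  Position 7 ('b'): new char, reset run to 1
  Position 8 ('c'): new char, reset run to 1
  Position 9 ('a'): new char, reset run to 1
  Position 10 ('c'): new char, reset run to 1
  Position 11 ('c'): continues run of 'c', length=2
Longest run: 'c' with length 2

2


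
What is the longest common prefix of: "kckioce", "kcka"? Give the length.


Words: kckioce, kcka
  Position 0: all 'k' => match
  Position 1: all 'c' => match
  Position 2: all 'k' => match
  Position 3: ('i', 'a') => mismatch, stop
LCP = "kck" (length 3)

3


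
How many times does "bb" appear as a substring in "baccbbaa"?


Searching for "bb" in "baccbbaa"
Scanning each position:
  Position 0: "ba" => no
  Position 1: "ac" => no
  Position 2: "cc" => no
  Position 3: "cb" => no
  Position 4: "bb" => MATCH
  Position 5: "ba" => no
  Position 6: "aa" => no
Total occurrences: 1

1


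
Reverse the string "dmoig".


Input: dmoig
Reading characters right to left:
  Position 4: 'g'
  Position 3: 'i'
  Position 2: 'o'
  Position 1: 'm'
  Position 0: 'd'
Reversed: giomd

giomd


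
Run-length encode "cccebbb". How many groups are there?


Input: cccebbb
Scanning for consecutive runs:
  Group 1: 'c' x 3 (positions 0-2)
  Group 2: 'e' x 1 (positions 3-3)
  Group 3: 'b' x 3 (positions 4-6)
Total groups: 3

3


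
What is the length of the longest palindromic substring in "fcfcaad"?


Input: "fcfcaad"
Checking substrings for palindromes:
  [0:3] "fcf" (len 3) => palindrome
  [1:4] "cfc" (len 3) => palindrome
  [4:6] "aa" (len 2) => palindrome
Longest palindromic substring: "fcf" with length 3

3


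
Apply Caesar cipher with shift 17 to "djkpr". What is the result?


Caesar cipher: shift "djkpr" by 17
  'd' (pos 3) + 17 = pos 20 = 'u'
  'j' (pos 9) + 17 = pos 0 = 'a'
  'k' (pos 10) + 17 = pos 1 = 'b'
  'p' (pos 15) + 17 = pos 6 = 'g'
  'r' (pos 17) + 17 = pos 8 = 'i'
Result: uabgi

uabgi


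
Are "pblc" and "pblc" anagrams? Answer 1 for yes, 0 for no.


Strings: "pblc", "pblc"
Sorted first:  bclp
Sorted second: bclp
Sorted forms match => anagrams

1


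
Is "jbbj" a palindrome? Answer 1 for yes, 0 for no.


Input: jbbj
Reversed: jbbj
  Compare pos 0 ('j') with pos 3 ('j'): match
  Compare pos 1 ('b') with pos 2 ('b'): match
Result: palindrome

1


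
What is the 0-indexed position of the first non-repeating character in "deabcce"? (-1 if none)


Input: deabcce
Character frequencies:
  'a': 1
  'b': 1
  'c': 2
  'd': 1
  'e': 2
Scanning left to right for freq == 1:
  Position 0 ('d'): unique! => answer = 0

0


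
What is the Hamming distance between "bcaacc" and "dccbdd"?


Comparing "bcaacc" and "dccbdd" position by position:
  Position 0: 'b' vs 'd' => differ
  Position 1: 'c' vs 'c' => same
  Position 2: 'a' vs 'c' => differ
  Position 3: 'a' vs 'b' => differ
  Position 4: 'c' vs 'd' => differ
  Position 5: 'c' vs 'd' => differ
Total differences (Hamming distance): 5

5


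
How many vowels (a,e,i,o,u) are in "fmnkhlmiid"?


Input: fmnkhlmiid
Checking each character:
  'f' at position 0: consonant
  'm' at position 1: consonant
  'n' at position 2: consonant
  'k' at position 3: consonant
  'h' at position 4: consonant
  'l' at position 5: consonant
  'm' at position 6: consonant
  'i' at position 7: vowel (running total: 1)
  'i' at position 8: vowel (running total: 2)
  'd' at position 9: consonant
Total vowels: 2

2


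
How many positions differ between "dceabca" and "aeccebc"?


Comparing "dceabca" and "aeccebc" position by position:
  Position 0: 'd' vs 'a' => DIFFER
  Position 1: 'c' vs 'e' => DIFFER
  Position 2: 'e' vs 'c' => DIFFER
  Position 3: 'a' vs 'c' => DIFFER
  Position 4: 'b' vs 'e' => DIFFER
  Position 5: 'c' vs 'b' => DIFFER
  Position 6: 'a' vs 'c' => DIFFER
Positions that differ: 7

7


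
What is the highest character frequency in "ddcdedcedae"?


Input: ddcdedcedae
Character counts:
  'a': 1
  'c': 2
  'd': 5
  'e': 3
Maximum frequency: 5

5


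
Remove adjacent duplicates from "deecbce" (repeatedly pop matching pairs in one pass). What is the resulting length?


Input: deecbce
Stack-based adjacent duplicate removal:
  Read 'd': push. Stack: d
  Read 'e': push. Stack: de
  Read 'e': matches stack top 'e' => pop. Stack: d
  Read 'c': push. Stack: dc
  Read 'b': push. Stack: dcb
  Read 'c': push. Stack: dcbc
  Read 'e': push. Stack: dcbce
Final stack: "dcbce" (length 5)

5


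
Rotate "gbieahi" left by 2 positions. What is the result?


Input: "gbieahi", rotate left by 2
First 2 characters: "gb"
Remaining characters: "ieahi"
Concatenate remaining + first: "ieahi" + "gb" = "ieahigb"

ieahigb


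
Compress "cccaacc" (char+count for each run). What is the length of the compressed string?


Input: cccaacc
Runs:
  'c' x 3 => "c3"
  'a' x 2 => "a2"
  'c' x 2 => "c2"
Compressed: "c3a2c2"
Compressed length: 6

6


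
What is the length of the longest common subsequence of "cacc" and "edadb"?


LCS of "cacc" and "edadb"
DP table:
           e    d    a    d    b
      0    0    0    0    0    0
  c   0    0    0    0    0    0
  a   0    0    0    1    1    1
  c   0    0    0    1    1    1
  c   0    0    0    1    1    1
LCS length = dp[4][5] = 1

1


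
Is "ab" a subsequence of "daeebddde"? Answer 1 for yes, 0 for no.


Check if "ab" is a subsequence of "daeebddde"
Greedy scan:
  Position 0 ('d'): no match needed
  Position 1 ('a'): matches sub[0] = 'a'
  Position 2 ('e'): no match needed
  Position 3 ('e'): no match needed
  Position 4 ('b'): matches sub[1] = 'b'
  Position 5 ('d'): no match needed
  Position 6 ('d'): no match needed
  Position 7 ('d'): no match needed
  Position 8 ('e'): no match needed
All 2 characters matched => is a subsequence

1


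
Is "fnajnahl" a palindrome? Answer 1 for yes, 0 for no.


Input: fnajnahl
Reversed: lhanjanf
  Compare pos 0 ('f') with pos 7 ('l'): MISMATCH
  Compare pos 1 ('n') with pos 6 ('h'): MISMATCH
  Compare pos 2 ('a') with pos 5 ('a'): match
  Compare pos 3 ('j') with pos 4 ('n'): MISMATCH
Result: not a palindrome

0


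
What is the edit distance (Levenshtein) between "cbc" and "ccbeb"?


Computing edit distance: "cbc" -> "ccbeb"
DP table:
           c    c    b    e    b
      0    1    2    3    4    5
  c   1    0    1    2    3    4
  b   2    1    1    1    2    3
  c   3    2    1    2    2    3
Edit distance = dp[3][5] = 3

3


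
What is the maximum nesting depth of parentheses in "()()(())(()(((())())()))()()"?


Input: "()()(())(()(((())())()))()()"
Tracking depth:
  Position 0 '(': depth becomes 1
  Position 1 ')': depth becomes 0
  Position 2 '(': depth becomes 1
  Position 3 ')': depth becomes 0
  Position 4 '(': depth becomes 1
  Position 5 '(': depth becomes 2
  Position 6 ')': depth becomes 1
  Position 7 ')': depth becomes 0
  Position 8 '(': depth becomes 1
  Position 9 '(': depth becomes 2
  Position 10 ')': depth becomes 1
  Position 11 '(': depth becomes 2
  Position 12 '(': depth becomes 3
  Position 13 '(': depth becomes 4
  Position 14 '(': depth becomes 5
  Position 15 ')': depth becomes 4
  Position 16 ')': depth becomes 3
  Position 17 '(': depth becomes 4
  Position 18 ')': depth becomes 3
  Position 19 ')': depth becomes 2
  Position 20 '(': depth becomes 3
  Position 21 ')': depth becomes 2
  Position 22 ')': depth becomes 1
  Position 23 ')': depth becomes 0
  Position 24 '(': depth becomes 1
  Position 25 ')': depth becomes 0
  Position 26 '(': depth becomes 1
  Position 27 ')': depth becomes 0
Maximum depth reached: 5

5


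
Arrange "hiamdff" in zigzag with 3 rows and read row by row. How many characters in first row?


Zigzag "hiamdff" into 3 rows:
Placing characters:
  'h' => row 0
  'i' => row 1
  'a' => row 2
  'm' => row 1
  'd' => row 0
  'f' => row 1
  'f' => row 2
Rows:
  Row 0: "hd"
  Row 1: "imf"
  Row 2: "af"
First row length: 2

2


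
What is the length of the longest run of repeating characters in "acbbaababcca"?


Input: "acbbaababcca"
Scanning for longest run:
  Position 1 ('c'): new char, reset run to 1
  Position 2 ('b'): new char, reset run to 1
  Position 3 ('b'): continues run of 'b', length=2
  Position 4 ('a'): new char, reset run to 1
  Position 5 ('a'): continues run of 'a', length=2
  Position 6 ('b'): new char, reset run to 1
  Position 7 ('a'): new char, reset run to 1
  Position 8 ('b'): new char, reset run to 1
  Position 9 ('c'): new char, reset run to 1
  Position 10 ('c'): continues run of 'c', length=2
  Position 11 ('a'): new char, reset run to 1
Longest run: 'b' with length 2

2


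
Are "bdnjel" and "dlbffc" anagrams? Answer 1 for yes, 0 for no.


Strings: "bdnjel", "dlbffc"
Sorted first:  bdejln
Sorted second: bcdffl
Differ at position 1: 'd' vs 'c' => not anagrams

0


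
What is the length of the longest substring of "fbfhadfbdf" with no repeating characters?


Input: "fbfhadfbdf"
Sliding window (track last position of each char):
  Position 0 ('f'): window [0,0] length 1 -- new best
  Position 1 ('b'): window [0,1] length 2 -- new best
  Position 2 ('f'): repeat (last at 0), move window start to 1
  Position 2 ('f'): window [1,2] length 2
  Position 3 ('h'): window [1,3] length 3 -- new best
  Position 4 ('a'): window [1,4] length 4 -- new best
  Position 5 ('d'): window [1,5] length 5 -- new best
  Position 6 ('f'): repeat (last at 2), move window start to 3
  Position 6 ('f'): window [3,6] length 4
  Position 7 ('b'): window [3,7] length 5
  Position 8 ('d'): repeat (last at 5), move window start to 6
  Position 8 ('d'): window [6,8] length 3
  Position 9 ('f'): repeat (last at 6), move window start to 7
  Position 9 ('f'): window [7,9] length 3
Longest substring with no repeats: "bfhad" with length 5

5


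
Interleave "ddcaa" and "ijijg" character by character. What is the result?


Interleaving "ddcaa" and "ijijg":
  Position 0: 'd' from first, 'i' from second => "di"
  Position 1: 'd' from first, 'j' from second => "dj"
  Position 2: 'c' from first, 'i' from second => "ci"
  Position 3: 'a' from first, 'j' from second => "aj"
  Position 4: 'a' from first, 'g' from second => "ag"
Result: didjciajag

didjciajag


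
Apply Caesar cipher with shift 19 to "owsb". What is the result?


Caesar cipher: shift "owsb" by 19
  'o' (pos 14) + 19 = pos 7 = 'h'
  'w' (pos 22) + 19 = pos 15 = 'p'
  's' (pos 18) + 19 = pos 11 = 'l'
  'b' (pos 1) + 19 = pos 20 = 'u'
Result: hplu

hplu


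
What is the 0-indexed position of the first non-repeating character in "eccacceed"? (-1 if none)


Input: eccacceed
Character frequencies:
  'a': 1
  'c': 4
  'd': 1
  'e': 3
Scanning left to right for freq == 1:
  Position 0 ('e'): freq=3, skip
  Position 1 ('c'): freq=4, skip
  Position 2 ('c'): freq=4, skip
  Position 3 ('a'): unique! => answer = 3

3


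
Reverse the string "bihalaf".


Input: bihalaf
Reading characters right to left:
  Position 6: 'f'
  Position 5: 'a'
  Position 4: 'l'
  Position 3: 'a'
  Position 2: 'h'
  Position 1: 'i'
  Position 0: 'b'
Reversed: falahib

falahib


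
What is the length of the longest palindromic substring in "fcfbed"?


Input: "fcfbed"
Checking substrings for palindromes:
  [0:3] "fcf" (len 3) => palindrome
Longest palindromic substring: "fcf" with length 3

3


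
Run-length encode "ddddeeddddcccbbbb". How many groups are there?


Input: ddddeeddddcccbbbb
Scanning for consecutive runs:
  Group 1: 'd' x 4 (positions 0-3)
  Group 2: 'e' x 2 (positions 4-5)
  Group 3: 'd' x 4 (positions 6-9)
  Group 4: 'c' x 3 (positions 10-12)
  Group 5: 'b' x 4 (positions 13-16)
Total groups: 5

5


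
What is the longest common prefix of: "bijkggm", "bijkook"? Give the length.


Words: bijkggm, bijkook
  Position 0: all 'b' => match
  Position 1: all 'i' => match
  Position 2: all 'j' => match
  Position 3: all 'k' => match
  Position 4: ('g', 'o') => mismatch, stop
LCP = "bijk" (length 4)

4


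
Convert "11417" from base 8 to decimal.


Input: "11417" in base 8
Positional expansion:
  Digit '1' (value 1) x 8^4 = 4096
  Digit '1' (value 1) x 8^3 = 512
  Digit '4' (value 4) x 8^2 = 256
  Digit '1' (value 1) x 8^1 = 8
  Digit '7' (value 7) x 8^0 = 7
Sum = 4879

4879


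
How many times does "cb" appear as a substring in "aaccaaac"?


Searching for "cb" in "aaccaaac"
Scanning each position:
  Position 0: "aa" => no
  Position 1: "ac" => no
  Position 2: "cc" => no
  Position 3: "ca" => no
  Position 4: "aa" => no
  Position 5: "aa" => no
  Position 6: "ac" => no
Total occurrences: 0

0


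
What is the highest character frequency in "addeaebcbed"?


Input: addeaebcbed
Character counts:
  'a': 2
  'b': 2
  'c': 1
  'd': 3
  'e': 3
Maximum frequency: 3

3


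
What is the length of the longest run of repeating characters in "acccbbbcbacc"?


Input: "acccbbbcbacc"
Scanning for longest run:
  Position 1 ('c'): new char, reset run to 1
  Position 2 ('c'): continues run of 'c', length=2
  Position 3 ('c'): continues run of 'c', length=3
  Position 4 ('b'): new char, reset run to 1
  Position 5 ('b'): continues run of 'b', length=2
  Position 6 ('b'): continues run of 'b', length=3
  Position 7 ('c'): new char, reset run to 1
  Position 8 ('b'): new char, reset run to 1
  Position 9 ('a'): new char, reset run to 1
  Position 10 ('c'): new char, reset run to 1
  Position 11 ('c'): continues run of 'c', length=2
Longest run: 'c' with length 3

3


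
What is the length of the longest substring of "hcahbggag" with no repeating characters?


Input: "hcahbggag"
Sliding window (track last position of each char):
  Position 0 ('h'): window [0,0] length 1 -- new best
  Position 1 ('c'): window [0,1] length 2 -- new best
  Position 2 ('a'): window [0,2] length 3 -- new best
  Position 3 ('h'): repeat (last at 0), move window start to 1
  Position 3 ('h'): window [1,3] length 3
  Position 4 ('b'): window [1,4] length 4 -- new best
  Position 5 ('g'): window [1,5] length 5 -- new best
  Position 6 ('g'): repeat (last at 5), move window start to 6
  Position 6 ('g'): window [6,6] length 1
  Position 7 ('a'): window [6,7] length 2
  Position 8 ('g'): repeat (last at 6), move window start to 7
  Position 8 ('g'): window [7,8] length 2
Longest substring with no repeats: "cahbg" with length 5

5


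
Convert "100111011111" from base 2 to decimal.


Input: "100111011111" in base 2
Positional expansion:
  Digit '1' (value 1) x 2^11 = 2048
  Digit '0' (value 0) x 2^10 = 0
  Digit '0' (value 0) x 2^9 = 0
  Digit '1' (value 1) x 2^8 = 256
  Digit '1' (value 1) x 2^7 = 128
  Digit '1' (value 1) x 2^6 = 64
  Digit '0' (value 0) x 2^5 = 0
  Digit '1' (value 1) x 2^4 = 16
  Digit '1' (value 1) x 2^3 = 8
  Digit '1' (value 1) x 2^2 = 4
  Digit '1' (value 1) x 2^1 = 2
  Digit '1' (value 1) x 2^0 = 1
Sum = 2527

2527


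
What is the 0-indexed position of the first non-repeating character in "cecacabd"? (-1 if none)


Input: cecacabd
Character frequencies:
  'a': 2
  'b': 1
  'c': 3
  'd': 1
  'e': 1
Scanning left to right for freq == 1:
  Position 0 ('c'): freq=3, skip
  Position 1 ('e'): unique! => answer = 1

1


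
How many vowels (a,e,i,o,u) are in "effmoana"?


Input: effmoana
Checking each character:
  'e' at position 0: vowel (running total: 1)
  'f' at position 1: consonant
  'f' at position 2: consonant
  'm' at position 3: consonant
  'o' at position 4: vowel (running total: 2)
  'a' at position 5: vowel (running total: 3)
  'n' at position 6: consonant
  'a' at position 7: vowel (running total: 4)
Total vowels: 4

4
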